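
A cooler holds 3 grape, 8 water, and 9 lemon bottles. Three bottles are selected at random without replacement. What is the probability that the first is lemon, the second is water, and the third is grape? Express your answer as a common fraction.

3/95

Each draw changes the counts, so multiply the conditional probabilities along the sequence:
P = 9/20 × 8/19 × 3/18 = 216/6840 = 3/95.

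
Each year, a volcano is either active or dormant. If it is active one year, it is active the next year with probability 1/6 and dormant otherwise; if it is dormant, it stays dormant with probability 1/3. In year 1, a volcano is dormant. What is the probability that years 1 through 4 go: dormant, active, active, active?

Year 1 is given. For each transition, use the conditional probability from the current state:
P(active | dormant) = 2/3; P(active | active) = 1/6; P(active | active) = 1/6.
P = 2/3 × 1/6 × 1/6 = 2/108 = 1/54.

1/54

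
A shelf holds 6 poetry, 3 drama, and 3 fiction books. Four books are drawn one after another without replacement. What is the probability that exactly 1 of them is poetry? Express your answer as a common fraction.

One ordering (poetry drawn first) has probability 6/12 × 6/11 × 5/10 × 4/9 = 720/11880 = 2/33.
There are C(4,1) = 4 such orderings, each equally likely, so P = 4 × 2/33 = 8/33.

8/33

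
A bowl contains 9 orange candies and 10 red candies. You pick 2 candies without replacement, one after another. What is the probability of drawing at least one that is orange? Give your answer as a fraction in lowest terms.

P(no orange) = 10/19 × 9/18 = 90/342 = 5/19.
P(at least one) = 1 − 5/19 = 14/19.

14/19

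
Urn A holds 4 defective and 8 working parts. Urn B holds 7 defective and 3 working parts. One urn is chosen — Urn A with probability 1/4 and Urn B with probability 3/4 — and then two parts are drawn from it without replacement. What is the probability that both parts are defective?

41/110

From Urn A: P(both defective) = (4/12)(3/11) = 1/11.
From Urn B: P(both defective) = (7/10)(6/9) = 7/15.
Total probability = (1/4)(1/11) + (3/4)(7/15) = 41/110.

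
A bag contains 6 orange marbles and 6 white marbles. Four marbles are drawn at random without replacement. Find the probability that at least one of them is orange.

P(no orange) = 6/12 × 5/11 × 4/10 × 3/9 = 360/11880 = 1/33.
P(at least one) = 1 − 1/33 = 32/33.

32/33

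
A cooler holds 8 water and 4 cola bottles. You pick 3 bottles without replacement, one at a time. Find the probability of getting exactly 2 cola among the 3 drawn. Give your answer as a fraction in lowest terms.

One ordering (cola drawn first) has probability 4/12 × 3/11 × 8/10 = 96/1320 = 4/55.
There are C(3,2) = 3 such orderings, each equally likely, so P = 3 × 4/55 = 12/55.

12/55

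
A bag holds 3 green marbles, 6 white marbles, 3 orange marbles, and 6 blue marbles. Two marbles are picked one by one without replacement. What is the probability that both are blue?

5/51

P = 6/18 × 5/17 = 30/306 = 5/51.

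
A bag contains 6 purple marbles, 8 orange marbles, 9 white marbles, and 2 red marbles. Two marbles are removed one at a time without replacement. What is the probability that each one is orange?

P(all orange) = 8/25 × 7/24 = 56/600 = 7/75.

7/75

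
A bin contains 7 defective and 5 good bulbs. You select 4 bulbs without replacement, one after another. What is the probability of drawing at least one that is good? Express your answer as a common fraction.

P(no good) = 7/12 × 6/11 × 5/10 × 4/9 = 840/11880 = 7/99.
P(at least one) = 1 − 7/99 = 92/99.

92/99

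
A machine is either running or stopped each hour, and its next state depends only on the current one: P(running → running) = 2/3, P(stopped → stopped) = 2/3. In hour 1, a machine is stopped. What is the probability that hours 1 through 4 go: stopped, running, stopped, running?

1/27

Hour 1 is given. For each transition, use the conditional probability from the current state:
P(running | stopped) = 1/3; P(stopped | running) = 1/3; P(running | stopped) = 1/3.
P = 1/3 × 1/3 × 1/3 = 1/27.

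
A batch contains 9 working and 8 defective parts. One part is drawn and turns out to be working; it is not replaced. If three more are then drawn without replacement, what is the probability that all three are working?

After the first draw, 8 of the remaining 16 parts are working.
P = 8/16 × 7/15 × 6/14 = 336/3360 = 1/10.

1/10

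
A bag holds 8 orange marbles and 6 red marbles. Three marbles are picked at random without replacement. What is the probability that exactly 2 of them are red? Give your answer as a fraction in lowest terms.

One ordering (red drawn first) has probability 6/14 × 5/13 × 8/12 = 240/2184 = 10/91.
There are C(3,2) = 3 such orderings, each equally likely, so P = 3 × 10/91 = 30/91.

30/91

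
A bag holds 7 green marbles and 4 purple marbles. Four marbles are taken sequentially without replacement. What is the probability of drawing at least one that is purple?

P(no purple) = 7/11 × 6/10 × 5/9 × 4/8 = 840/7920 = 7/66.
P(at least one) = 1 − 7/66 = 59/66.

59/66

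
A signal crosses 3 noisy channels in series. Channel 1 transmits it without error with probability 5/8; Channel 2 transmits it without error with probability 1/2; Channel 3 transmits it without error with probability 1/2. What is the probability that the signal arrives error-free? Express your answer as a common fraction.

Each stage is reached only if all earlier stages succeed, so
P = 5/8 × 1/2 × 1/2 = 5/32.

5/32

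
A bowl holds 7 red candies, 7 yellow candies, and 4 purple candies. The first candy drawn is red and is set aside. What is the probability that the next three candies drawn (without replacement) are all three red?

1/34

After the first draw, 6 of the remaining 17 candies are red.
P = 6/17 × 5/16 × 4/15 = 120/4080 = 1/34.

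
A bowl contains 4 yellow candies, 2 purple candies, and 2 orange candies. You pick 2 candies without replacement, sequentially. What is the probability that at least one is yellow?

P(no yellow) = 4/8 × 3/7 = 12/56 = 3/14.
P(at least one) = 1 − 3/14 = 11/14.

11/14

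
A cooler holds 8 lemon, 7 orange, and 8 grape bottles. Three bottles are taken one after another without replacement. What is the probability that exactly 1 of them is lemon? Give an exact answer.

120/253

One ordering (lemon drawn first) has probability 8/23 × 15/22 × 14/21 = 1680/10626 = 40/253.
There are C(3,1) = 3 such orderings, each equally likely, so P = 3 × 40/253 = 120/253.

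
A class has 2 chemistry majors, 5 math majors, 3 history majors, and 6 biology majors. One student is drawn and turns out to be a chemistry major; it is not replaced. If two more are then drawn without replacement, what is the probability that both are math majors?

With the first student removed, 5 math majors remain out of 15.
P = 5/15 × 4/14 = 20/210 = 2/21.

2/21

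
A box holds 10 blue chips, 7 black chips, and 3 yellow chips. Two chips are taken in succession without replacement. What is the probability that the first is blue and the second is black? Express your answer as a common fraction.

7/38

Chain rule:
P = 10/20 × 7/19 = 70/380 = 7/38.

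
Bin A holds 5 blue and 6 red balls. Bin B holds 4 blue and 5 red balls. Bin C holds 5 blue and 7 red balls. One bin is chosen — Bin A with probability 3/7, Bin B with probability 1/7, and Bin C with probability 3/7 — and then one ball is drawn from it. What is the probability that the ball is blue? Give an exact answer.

173/396

From Bin A: P(blue) = 5/11.
From Bin B: P(blue) = 4/9.
From Bin C: P(blue) = 5/12.
Total probability = (3/7)(5/11) + (1/7)(4/9) + (3/7)(5/12) = 173/396.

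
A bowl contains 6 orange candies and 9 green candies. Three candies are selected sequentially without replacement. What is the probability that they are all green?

12/65

P = 9/15 × 8/14 × 7/13 = 504/2730 = 12/65.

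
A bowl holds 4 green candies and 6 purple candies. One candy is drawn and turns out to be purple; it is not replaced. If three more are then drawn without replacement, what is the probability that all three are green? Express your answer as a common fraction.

With the first candy removed, 4 green remain out of 9.
P = 4/9 × 3/8 × 2/7 = 24/504 = 1/21.

1/21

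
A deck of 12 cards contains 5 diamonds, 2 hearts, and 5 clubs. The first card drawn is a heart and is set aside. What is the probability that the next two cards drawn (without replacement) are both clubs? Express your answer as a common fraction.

2/11

After the first draw, 5 of the remaining 11 cards are clubs.
P = 5/11 × 4/10 = 20/110 = 2/11.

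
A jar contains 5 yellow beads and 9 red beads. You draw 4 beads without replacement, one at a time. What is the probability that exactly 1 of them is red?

One ordering (red drawn first) has probability 9/14 × 5/13 × 4/12 × 3/11 = 540/24024 = 45/2002.
There are C(4,1) = 4 such orderings, each equally likely, so P = 4 × 45/2002 = 90/1001.

90/1001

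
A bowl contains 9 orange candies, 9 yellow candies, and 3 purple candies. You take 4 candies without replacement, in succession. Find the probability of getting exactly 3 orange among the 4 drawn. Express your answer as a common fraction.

16/95

One ordering (orange drawn first) has probability 9/21 × 8/20 × 7/19 × 12/18 = 6048/143640 = 4/95.
There are C(4,3) = 4 such orderings, each equally likely, so P = 4 × 4/95 = 16/95.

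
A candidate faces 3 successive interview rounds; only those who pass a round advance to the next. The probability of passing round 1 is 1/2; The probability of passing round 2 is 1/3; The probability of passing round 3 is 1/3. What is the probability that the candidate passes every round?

Multiplying along the chain,
P = 1/2 × 1/3 × 1/3 = 1/18.

1/18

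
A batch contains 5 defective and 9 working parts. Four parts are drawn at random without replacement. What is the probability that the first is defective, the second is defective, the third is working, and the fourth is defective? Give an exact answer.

45/2002

Chain rule:
P = 5/14 × 4/13 × 9/12 × 3/11 = 540/24024 = 45/2002.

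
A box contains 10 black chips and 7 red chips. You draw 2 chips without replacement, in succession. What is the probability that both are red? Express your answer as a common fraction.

21/136

P = 7/17 × 6/16 = 42/272 = 21/136.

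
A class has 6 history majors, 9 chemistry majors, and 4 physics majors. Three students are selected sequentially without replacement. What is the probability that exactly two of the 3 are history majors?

One ordering (history majors drawn first) has probability 6/19 × 5/18 × 13/17 = 390/5814 = 65/969.
There are C(3,2) = 3 such orderings, each equally likely, so P = 3 × 65/969 = 65/323.

65/323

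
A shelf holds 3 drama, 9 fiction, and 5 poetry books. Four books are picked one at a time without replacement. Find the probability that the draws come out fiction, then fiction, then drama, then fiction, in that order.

9/340

Multiply the probability of each draw given the previous ones:
P = 9/17 × 8/16 × 3/15 × 7/14 = 1512/57120 = 9/340.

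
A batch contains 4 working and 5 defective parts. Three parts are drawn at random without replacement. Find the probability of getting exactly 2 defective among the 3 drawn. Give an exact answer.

One ordering (defective drawn first) has probability 5/9 × 4/8 × 4/7 = 80/504 = 10/63.
There are C(3,2) = 3 such orderings, each equally likely, so P = 3 × 10/63 = 10/21.

10/21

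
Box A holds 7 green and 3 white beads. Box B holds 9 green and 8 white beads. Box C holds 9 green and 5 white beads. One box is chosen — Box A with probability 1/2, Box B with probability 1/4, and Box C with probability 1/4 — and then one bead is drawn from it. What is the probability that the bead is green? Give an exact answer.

From Box A: P(green) = 7/10.
From Box B: P(green) = 9/17.
From Box C: P(green) = 9/14.
Total probability = (1/2)(7/10) + (1/4)(9/17) + (1/4)(9/14) = 3061/4760.

3061/4760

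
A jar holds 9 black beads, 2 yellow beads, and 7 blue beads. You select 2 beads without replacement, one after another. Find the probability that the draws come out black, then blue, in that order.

Multiply the probability of each draw given the previous ones:
P = 9/18 × 7/17 = 63/306 = 7/34.

7/34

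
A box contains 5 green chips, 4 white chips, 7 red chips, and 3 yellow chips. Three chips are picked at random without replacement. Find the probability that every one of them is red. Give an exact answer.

35/969

P = 7/19 × 6/18 × 5/17 = 210/5814 = 35/969.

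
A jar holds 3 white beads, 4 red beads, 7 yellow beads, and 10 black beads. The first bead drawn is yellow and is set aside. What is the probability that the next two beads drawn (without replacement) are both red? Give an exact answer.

6/253

After the first draw, 4 of the remaining 23 beads are red.
P = 4/23 × 3/22 = 12/506 = 6/253.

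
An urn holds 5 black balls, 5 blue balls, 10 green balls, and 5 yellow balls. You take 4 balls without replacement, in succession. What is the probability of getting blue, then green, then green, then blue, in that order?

Multiply the probability of each draw given the previous ones:
P = 5/25 × 10/24 × 9/23 × 4/22 = 1800/303600 = 3/506.

3/506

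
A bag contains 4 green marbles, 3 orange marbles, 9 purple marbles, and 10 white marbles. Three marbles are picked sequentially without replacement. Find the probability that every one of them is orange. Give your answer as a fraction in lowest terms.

P(all orange) = 3/26 × 2/25 × 1/24 = 6/15600 = 1/2600.

1/2600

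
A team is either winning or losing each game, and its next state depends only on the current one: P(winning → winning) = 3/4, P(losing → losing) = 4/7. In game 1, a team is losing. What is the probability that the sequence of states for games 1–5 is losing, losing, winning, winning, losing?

9/196

Game 1 is given. For each transition, use the conditional probability from the current state:
P(losing | losing) = 4/7; P(winning | losing) = 3/7; P(winning | winning) = 3/4; P(losing | winning) = 1/4.
P = 4/7 × 3/7 × 3/4 × 1/4 = 36/784 = 9/196.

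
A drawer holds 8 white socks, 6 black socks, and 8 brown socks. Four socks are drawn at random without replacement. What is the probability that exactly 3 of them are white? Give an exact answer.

One ordering (white drawn first) has probability 8/22 × 7/21 × 6/20 × 14/19 = 4704/175560 = 28/1045.
There are C(4,3) = 4 such orderings, each equally likely, so P = 4 × 28/1045 = 112/1045.

112/1045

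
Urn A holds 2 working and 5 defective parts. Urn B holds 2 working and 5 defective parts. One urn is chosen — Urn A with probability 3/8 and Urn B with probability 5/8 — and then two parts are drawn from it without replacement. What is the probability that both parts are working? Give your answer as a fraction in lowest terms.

From Urn A: P(both working) = (2/7)(1/6) = 1/21.
From Urn B: P(both working) = (2/7)(1/6) = 1/21.
Total probability = (3/8)(1/21) + (5/8)(1/21) = 1/21.

1/21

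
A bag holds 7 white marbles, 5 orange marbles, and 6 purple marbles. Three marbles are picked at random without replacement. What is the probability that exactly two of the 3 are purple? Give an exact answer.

15/68

One ordering (purple drawn first) has probability 6/18 × 5/17 × 12/16 = 360/4896 = 5/68.
There are C(3,2) = 3 such orderings, each equally likely, so P = 3 × 5/68 = 15/68.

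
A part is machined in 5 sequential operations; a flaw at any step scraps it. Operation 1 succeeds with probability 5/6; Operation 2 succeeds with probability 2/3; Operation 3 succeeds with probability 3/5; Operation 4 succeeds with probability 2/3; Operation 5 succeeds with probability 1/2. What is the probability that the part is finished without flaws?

Multiplying along the chain,
P = 5/6 × 2/3 × 3/5 × 2/3 × 1/2 = 60/540 = 1/9.

1/9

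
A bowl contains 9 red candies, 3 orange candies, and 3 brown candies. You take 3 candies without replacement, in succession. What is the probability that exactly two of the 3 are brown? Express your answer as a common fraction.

One ordering (brown drawn first) has probability 3/15 × 2/14 × 12/13 = 72/2730 = 12/455.
There are C(3,2) = 3 such orderings, each equally likely, so P = 3 × 12/455 = 36/455.

36/455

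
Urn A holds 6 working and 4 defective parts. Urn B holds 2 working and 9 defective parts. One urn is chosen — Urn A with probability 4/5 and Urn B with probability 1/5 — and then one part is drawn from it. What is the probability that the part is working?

142/275

From Urn A: P(working) = 6/10.
From Urn B: P(working) = 2/11.
Total probability = (4/5)(6/10) + (1/5)(2/11) = 142/275.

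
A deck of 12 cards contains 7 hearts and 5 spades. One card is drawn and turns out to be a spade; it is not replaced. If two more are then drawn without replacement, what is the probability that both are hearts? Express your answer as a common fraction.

21/55

After the first draw, 7 of the remaining 11 cards are hearts.
P = 7/11 × 6/10 = 42/110 = 21/55.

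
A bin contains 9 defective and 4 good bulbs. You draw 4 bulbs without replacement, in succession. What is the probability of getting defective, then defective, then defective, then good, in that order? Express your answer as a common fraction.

84/715

Each draw changes the counts, so multiply the conditional probabilities along the sequence:
P = 9/13 × 8/12 × 7/11 × 4/10 = 2016/17160 = 84/715.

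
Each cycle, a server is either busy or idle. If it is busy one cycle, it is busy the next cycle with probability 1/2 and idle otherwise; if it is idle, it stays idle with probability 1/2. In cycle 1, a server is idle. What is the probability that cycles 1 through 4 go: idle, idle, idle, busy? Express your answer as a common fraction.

Cycle 1 is given. For each transition, use the conditional probability from the current state:
P(idle | idle) = 1/2; P(idle | idle) = 1/2; P(busy | idle) = 1/2.
P = 1/2 × 1/2 × 1/2 = 1/8.

1/8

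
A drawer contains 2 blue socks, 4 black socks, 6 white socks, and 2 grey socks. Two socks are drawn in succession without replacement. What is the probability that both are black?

P = 4/14 × 3/13 = 12/182 = 6/91.

6/91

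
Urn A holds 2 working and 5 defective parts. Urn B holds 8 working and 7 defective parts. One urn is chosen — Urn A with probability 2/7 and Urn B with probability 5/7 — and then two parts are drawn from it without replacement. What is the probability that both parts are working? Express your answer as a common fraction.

From Urn A: P(both working) = (2/7)(1/6) = 1/21.
From Urn B: P(both working) = (8/15)(7/14) = 4/15.
Total probability = (2/7)(1/21) + (5/7)(4/15) = 10/49.

10/49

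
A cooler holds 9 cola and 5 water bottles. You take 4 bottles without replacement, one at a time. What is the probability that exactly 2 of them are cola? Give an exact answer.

One ordering (cola drawn first) has probability 9/14 × 8/13 × 5/12 × 4/11 = 1440/24024 = 60/1001.
There are C(4,2) = 6 such orderings, each equally likely, so P = 6 × 60/1001 = 360/1001.

360/1001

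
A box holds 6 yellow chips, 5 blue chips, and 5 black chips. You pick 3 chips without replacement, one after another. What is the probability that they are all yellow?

1/28

P = 6/16 × 5/15 × 4/14 = 120/3360 = 1/28.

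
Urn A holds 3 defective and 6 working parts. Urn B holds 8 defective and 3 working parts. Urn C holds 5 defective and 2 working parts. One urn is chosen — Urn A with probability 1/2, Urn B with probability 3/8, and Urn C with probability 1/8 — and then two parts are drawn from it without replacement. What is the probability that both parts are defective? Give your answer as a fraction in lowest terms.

2699/9240

From Urn A: P(both defective) = (3/9)(2/8) = 1/12.
From Urn B: P(both defective) = (8/11)(7/10) = 28/55.
From Urn C: P(both defective) = (5/7)(4/6) = 10/21.
Total probability = (1/2)(1/12) + (3/8)(28/55) + (1/8)(10/21) = 2699/9240.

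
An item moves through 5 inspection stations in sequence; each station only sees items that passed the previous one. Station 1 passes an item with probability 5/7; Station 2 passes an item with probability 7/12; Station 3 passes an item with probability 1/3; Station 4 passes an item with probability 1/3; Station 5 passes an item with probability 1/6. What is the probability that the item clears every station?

5/648

Each stage is reached only if all earlier stages succeed, so
P = 5/7 × 7/12 × 1/3 × 1/3 × 1/6 = 35/4536 = 5/648.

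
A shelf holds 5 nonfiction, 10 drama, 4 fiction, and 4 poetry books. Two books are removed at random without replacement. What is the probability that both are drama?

P(all drama) = 10/23 × 9/22 = 90/506 = 45/253.

45/253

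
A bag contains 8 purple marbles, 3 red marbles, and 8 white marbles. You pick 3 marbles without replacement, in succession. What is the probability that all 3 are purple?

P = 8/19 × 7/18 × 6/17 = 336/5814 = 56/969.

56/969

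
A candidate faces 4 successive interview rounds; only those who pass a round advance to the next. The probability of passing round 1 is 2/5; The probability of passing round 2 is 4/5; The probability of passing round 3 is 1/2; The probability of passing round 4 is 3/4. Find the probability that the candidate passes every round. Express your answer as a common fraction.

The events are sequential, so multiply the conditional probabilities:
P = 2/5 × 4/5 × 1/2 × 3/4 = 24/200 = 3/25.

3/25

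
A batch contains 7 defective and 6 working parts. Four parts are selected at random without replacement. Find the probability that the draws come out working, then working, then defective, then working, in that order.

7/143

Each draw changes the counts, so multiply the conditional probabilities along the sequence:
P = 6/13 × 5/12 × 7/11 × 4/10 = 840/17160 = 7/143.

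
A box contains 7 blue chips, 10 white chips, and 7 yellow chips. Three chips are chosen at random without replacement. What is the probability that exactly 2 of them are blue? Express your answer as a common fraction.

357/2024

One ordering (blue drawn first) has probability 7/24 × 6/23 × 17/22 = 714/12144 = 119/2024.
There are C(3,2) = 3 such orderings, each equally likely, so P = 3 × 119/2024 = 357/2024.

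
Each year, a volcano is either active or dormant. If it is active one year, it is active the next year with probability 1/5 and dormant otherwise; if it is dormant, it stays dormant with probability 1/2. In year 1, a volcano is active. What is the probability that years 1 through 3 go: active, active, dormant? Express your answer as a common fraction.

Year 1 is given. For each transition, use the conditional probability from the current state:
P(active | active) = 1/5; P(dormant | active) = 4/5.
P = 1/5 × 4/5 = 4/25.

4/25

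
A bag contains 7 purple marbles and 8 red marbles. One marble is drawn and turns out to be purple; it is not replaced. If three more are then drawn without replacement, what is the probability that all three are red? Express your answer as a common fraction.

After the first draw, 8 of the remaining 14 marbles are red.
P = 8/14 × 7/13 × 6/12 = 336/2184 = 2/13.

2/13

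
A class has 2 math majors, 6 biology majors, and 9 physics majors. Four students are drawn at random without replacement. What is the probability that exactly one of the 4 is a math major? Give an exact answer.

One ordering (a math major drawn first) has probability 2/17 × 15/16 × 14/15 × 13/14 = 5460/57120 = 13/136.
There are C(4,1) = 4 such orderings, each equally likely, so P = 4 × 13/136 = 13/34.

13/34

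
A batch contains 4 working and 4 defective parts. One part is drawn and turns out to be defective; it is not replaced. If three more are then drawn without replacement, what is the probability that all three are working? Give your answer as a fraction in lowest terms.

After the first draw, 4 of the remaining 7 parts are working.
P = 4/7 × 3/6 × 2/5 = 24/210 = 4/35.

4/35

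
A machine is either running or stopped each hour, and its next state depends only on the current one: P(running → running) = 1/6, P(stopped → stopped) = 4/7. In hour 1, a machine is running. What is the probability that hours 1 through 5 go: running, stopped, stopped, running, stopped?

Hour 1 is given. For each transition, use the conditional probability from the current state:
P(stopped | running) = 5/6; P(stopped | stopped) = 4/7; P(running | stopped) = 3/7; P(stopped | running) = 5/6.
P = 5/6 × 4/7 × 3/7 × 5/6 = 300/1764 = 25/147.

25/147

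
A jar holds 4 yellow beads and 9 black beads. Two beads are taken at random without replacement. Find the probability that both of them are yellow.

1/13

P(every draw is yellow) = 4/13 × 3/12 = 12/156 = 1/13.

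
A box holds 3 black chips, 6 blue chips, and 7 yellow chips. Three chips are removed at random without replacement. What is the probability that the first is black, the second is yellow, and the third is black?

1/80

Each draw changes the counts, so multiply the conditional probabilities along the sequence:
P = 3/16 × 7/15 × 2/14 = 42/3360 = 1/80.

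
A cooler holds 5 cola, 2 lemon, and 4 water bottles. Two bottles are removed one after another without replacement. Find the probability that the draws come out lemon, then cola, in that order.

1/11

Each draw changes the counts, so multiply the conditional probabilities along the sequence:
P = 2/11 × 5/10 = 10/110 = 1/11.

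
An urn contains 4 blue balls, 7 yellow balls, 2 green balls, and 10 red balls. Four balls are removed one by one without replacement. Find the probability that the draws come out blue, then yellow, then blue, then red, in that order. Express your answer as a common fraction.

1/253

Multiply the probability of each draw given the previous ones:
P = 4/23 × 7/22 × 3/21 × 10/20 = 840/212520 = 1/253.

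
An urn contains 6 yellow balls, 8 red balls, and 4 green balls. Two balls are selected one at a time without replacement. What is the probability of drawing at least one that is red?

12/17

P(no red) = 10/18 × 9/17 = 90/306 = 5/17.
P(at least one) = 1 − 5/17 = 12/17.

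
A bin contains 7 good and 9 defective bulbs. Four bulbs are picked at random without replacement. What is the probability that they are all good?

P(every draw is good) = 7/16 × 6/15 × 5/14 × 4/13 = 840/43680 = 1/52.

1/52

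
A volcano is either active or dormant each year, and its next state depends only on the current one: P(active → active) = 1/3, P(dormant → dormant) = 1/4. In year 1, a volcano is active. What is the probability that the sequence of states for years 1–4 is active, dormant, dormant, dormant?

Year 1 is given. For each transition, use the conditional probability from the current state:
P(dormant | active) = 2/3; P(dormant | dormant) = 1/4; P(dormant | dormant) = 1/4.
P = 2/3 × 1/4 × 1/4 = 2/48 = 1/24.

1/24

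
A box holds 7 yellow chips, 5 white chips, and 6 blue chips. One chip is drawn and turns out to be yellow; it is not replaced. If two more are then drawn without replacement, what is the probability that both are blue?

After the first draw, 6 of the remaining 17 chips are blue.
P = 6/17 × 5/16 = 30/272 = 15/136.

15/136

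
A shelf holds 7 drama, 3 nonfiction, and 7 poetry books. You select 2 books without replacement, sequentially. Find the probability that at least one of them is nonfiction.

45/136

P(no nonfiction) = 14/17 × 13/16 = 182/272 = 91/136.
P(at least one) = 1 − 91/136 = 45/136.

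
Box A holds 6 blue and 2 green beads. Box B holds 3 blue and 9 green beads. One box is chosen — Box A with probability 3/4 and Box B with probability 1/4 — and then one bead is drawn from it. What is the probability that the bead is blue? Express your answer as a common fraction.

From Box A: P(blue) = 6/8.
From Box B: P(blue) = 3/12.
Total probability = (3/4)(6/8) + (1/4)(3/12) = 5/8.

5/8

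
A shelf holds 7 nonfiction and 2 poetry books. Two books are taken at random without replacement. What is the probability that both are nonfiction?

P = 7/9 × 6/8 = 42/72 = 7/12.

7/12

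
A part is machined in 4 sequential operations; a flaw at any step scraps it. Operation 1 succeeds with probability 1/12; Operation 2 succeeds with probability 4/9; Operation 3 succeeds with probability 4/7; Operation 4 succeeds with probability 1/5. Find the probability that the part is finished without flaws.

4/945

Each stage is reached only if all earlier stages succeed, so
P = 1/12 × 4/9 × 4/7 × 1/5 = 16/3780 = 4/945.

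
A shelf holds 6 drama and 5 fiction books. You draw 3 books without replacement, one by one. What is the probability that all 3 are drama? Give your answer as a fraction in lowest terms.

4/33

P(every draw is drama) = 6/11 × 5/10 × 4/9 = 120/990 = 4/33.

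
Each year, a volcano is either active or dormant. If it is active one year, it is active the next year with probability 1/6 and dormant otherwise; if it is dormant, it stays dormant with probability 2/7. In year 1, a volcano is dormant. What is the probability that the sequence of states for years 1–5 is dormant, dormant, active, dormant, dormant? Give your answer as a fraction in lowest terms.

50/1029

Year 1 is given. For each transition, use the conditional probability from the current state:
P(dormant | dormant) = 2/7; P(active | dormant) = 5/7; P(dormant | active) = 5/6; P(dormant | dormant) = 2/7.
P = 2/7 × 5/7 × 5/6 × 2/7 = 100/2058 = 50/1029.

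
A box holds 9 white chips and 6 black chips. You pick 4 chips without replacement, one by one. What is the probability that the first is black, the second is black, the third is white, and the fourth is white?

6/91

Each draw changes the counts, so multiply the conditional probabilities along the sequence:
P = 6/15 × 5/14 × 9/13 × 8/12 = 2160/32760 = 6/91.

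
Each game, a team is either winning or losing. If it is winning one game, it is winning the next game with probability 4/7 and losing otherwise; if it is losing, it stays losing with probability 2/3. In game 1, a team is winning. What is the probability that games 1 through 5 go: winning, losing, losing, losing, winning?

4/63

Game 1 is given. For each transition, use the conditional probability from the current state:
P(losing | winning) = 3/7; P(losing | losing) = 2/3; P(losing | losing) = 2/3; P(winning | losing) = 1/3.
P = 3/7 × 2/3 × 2/3 × 1/3 = 12/189 = 4/63.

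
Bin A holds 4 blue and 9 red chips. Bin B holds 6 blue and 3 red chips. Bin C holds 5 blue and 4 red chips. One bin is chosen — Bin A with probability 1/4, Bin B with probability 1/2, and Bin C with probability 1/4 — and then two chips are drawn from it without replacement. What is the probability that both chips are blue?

From Bin A: P(both blue) = (4/13)(3/12) = 1/13.
From Bin B: P(both blue) = (6/9)(5/8) = 5/12.
From Bin C: P(both blue) = (5/9)(4/8) = 5/18.
Total probability = (1/4)(1/13) + (1/2)(5/12) + (1/4)(5/18) = 139/468.

139/468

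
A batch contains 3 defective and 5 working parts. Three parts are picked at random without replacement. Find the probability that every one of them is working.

P = 5/8 × 4/7 × 3/6 = 60/336 = 5/28.

5/28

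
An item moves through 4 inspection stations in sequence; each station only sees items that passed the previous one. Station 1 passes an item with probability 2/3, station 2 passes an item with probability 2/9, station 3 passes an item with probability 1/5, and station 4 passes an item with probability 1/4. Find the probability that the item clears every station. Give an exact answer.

1/135

The events are sequential, so multiply the conditional probabilities:
P = 2/3 × 2/9 × 1/5 × 1/4 = 4/540 = 1/135.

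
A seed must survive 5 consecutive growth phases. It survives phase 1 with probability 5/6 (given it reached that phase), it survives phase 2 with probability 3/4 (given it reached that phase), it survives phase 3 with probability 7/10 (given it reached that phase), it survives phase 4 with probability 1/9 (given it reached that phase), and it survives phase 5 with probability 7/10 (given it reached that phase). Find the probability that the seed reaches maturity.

Multiplying along the chain,
P = 5/6 × 3/4 × 7/10 × 1/9 × 7/10 = 735/21600 = 49/1440.

49/1440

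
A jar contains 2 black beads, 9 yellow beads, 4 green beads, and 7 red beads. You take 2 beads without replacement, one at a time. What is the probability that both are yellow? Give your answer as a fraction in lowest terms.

P(all yellow) = 9/22 × 8/21 = 72/462 = 12/77.

12/77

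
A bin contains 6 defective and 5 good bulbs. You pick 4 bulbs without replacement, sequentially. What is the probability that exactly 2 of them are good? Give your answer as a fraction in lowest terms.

5/11

One ordering (good drawn first) has probability 5/11 × 4/10 × 6/9 × 5/8 = 600/7920 = 5/66.
There are C(4,2) = 6 such orderings, each equally likely, so P = 6 × 5/66 = 5/11.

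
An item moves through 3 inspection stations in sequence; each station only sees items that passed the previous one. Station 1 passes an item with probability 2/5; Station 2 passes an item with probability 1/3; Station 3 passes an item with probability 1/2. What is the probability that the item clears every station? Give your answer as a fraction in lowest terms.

Each stage is reached only if all earlier stages succeed, so
P = 2/5 × 1/3 × 1/2 = 2/30 = 1/15.

1/15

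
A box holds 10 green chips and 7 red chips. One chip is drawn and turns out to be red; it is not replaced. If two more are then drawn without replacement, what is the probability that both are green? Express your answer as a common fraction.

3/8

With the first chip removed, 10 green remain out of 16.
P = 10/16 × 9/15 = 90/240 = 3/8.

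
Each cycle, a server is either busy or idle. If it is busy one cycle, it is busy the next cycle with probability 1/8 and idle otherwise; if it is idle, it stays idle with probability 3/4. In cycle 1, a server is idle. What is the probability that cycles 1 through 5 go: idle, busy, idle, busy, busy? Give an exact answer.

7/1024

Cycle 1 is given. For each transition, use the conditional probability from the current state:
P(busy | idle) = 1/4; P(idle | busy) = 7/8; P(busy | idle) = 1/4; P(busy | busy) = 1/8.
P = 1/4 × 7/8 × 1/4 × 1/8 = 7/1024.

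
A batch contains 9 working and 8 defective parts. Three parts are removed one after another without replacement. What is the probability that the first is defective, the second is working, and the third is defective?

Chain rule:
P = 8/17 × 9/16 × 7/15 = 504/4080 = 21/170.

21/170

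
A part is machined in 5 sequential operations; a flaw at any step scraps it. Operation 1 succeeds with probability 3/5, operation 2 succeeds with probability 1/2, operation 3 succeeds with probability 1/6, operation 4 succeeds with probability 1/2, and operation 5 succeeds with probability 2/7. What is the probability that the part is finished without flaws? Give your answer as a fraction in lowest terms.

Each stage is reached only if all earlier stages succeed, so
P = 3/5 × 1/2 × 1/6 × 1/2 × 2/7 = 6/840 = 1/140.

1/140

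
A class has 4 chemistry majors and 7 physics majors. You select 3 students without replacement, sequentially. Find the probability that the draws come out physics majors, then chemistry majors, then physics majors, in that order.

Chain rule:
P = 7/11 × 4/10 × 6/9 = 168/990 = 28/165.

28/165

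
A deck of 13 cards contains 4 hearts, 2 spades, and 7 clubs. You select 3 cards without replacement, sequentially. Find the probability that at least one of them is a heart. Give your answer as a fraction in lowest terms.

P(no hearts) = 9/13 × 8/12 × 7/11 = 504/1716 = 42/143.
P(at least one) = 1 − 42/143 = 101/143.

101/143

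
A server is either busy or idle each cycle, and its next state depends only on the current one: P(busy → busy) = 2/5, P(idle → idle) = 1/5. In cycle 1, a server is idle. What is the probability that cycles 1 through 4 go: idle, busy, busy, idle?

Cycle 1 is given. For each transition, use the conditional probability from the current state:
P(busy | idle) = 4/5; P(busy | busy) = 2/5; P(idle | busy) = 3/5.
P = 4/5 × 2/5 × 3/5 = 24/125.

24/125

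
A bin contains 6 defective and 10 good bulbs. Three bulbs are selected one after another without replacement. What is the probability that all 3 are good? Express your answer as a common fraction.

3/14

P(all good) = 10/16 × 9/15 × 8/14 = 720/3360 = 3/14.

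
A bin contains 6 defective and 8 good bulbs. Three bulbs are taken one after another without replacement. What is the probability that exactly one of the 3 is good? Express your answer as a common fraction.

One ordering (good drawn first) has probability 8/14 × 6/13 × 5/12 = 240/2184 = 10/91.
There are C(3,1) = 3 such orderings, each equally likely, so P = 3 × 10/91 = 30/91.

30/91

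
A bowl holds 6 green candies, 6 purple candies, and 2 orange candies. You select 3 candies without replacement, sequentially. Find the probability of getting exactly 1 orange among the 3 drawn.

One ordering (orange drawn first) has probability 2/14 × 12/13 × 11/12 = 264/2184 = 11/91.
There are C(3,1) = 3 such orderings, each equally likely, so P = 3 × 11/91 = 33/91.

33/91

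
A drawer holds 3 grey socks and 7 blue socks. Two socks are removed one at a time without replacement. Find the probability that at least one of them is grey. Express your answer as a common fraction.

P(no grey) = 7/10 × 6/9 = 42/90 = 7/15.
P(at least one) = 1 − 7/15 = 8/15.

8/15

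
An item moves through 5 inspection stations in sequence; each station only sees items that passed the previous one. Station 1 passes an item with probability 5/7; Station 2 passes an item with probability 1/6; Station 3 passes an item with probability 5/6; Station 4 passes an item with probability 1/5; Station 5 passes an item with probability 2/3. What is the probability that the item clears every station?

5/378

Each stage is reached only if all earlier stages succeed, so
P = 5/7 × 1/6 × 5/6 × 1/5 × 2/3 = 50/3780 = 5/378.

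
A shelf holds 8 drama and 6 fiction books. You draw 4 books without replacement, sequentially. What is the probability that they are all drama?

P(every draw is drama) = 8/14 × 7/13 × 6/12 × 5/11 = 1680/24024 = 10/143.

10/143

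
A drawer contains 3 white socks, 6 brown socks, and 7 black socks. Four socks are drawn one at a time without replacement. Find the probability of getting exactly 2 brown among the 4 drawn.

135/364

One ordering (brown drawn first) has probability 6/16 × 5/15 × 10/14 × 9/13 = 2700/43680 = 45/728.
There are C(4,2) = 6 such orderings, each equally likely, so P = 6 × 45/728 = 135/364.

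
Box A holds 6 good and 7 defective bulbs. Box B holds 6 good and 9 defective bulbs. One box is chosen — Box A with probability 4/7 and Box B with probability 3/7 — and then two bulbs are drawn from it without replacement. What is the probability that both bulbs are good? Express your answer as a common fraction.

From Box A: P(both good) = (6/13)(5/12) = 5/26.
From Box B: P(both good) = (6/15)(5/14) = 1/7.
Total probability = (4/7)(5/26) + (3/7)(1/7) = 109/637.

109/637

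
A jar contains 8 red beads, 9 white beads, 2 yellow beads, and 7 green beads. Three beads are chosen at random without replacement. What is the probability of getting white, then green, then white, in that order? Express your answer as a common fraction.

Each draw changes the counts, so multiply the conditional probabilities along the sequence:
P = 9/26 × 7/25 × 8/24 = 504/15600 = 21/650.

21/650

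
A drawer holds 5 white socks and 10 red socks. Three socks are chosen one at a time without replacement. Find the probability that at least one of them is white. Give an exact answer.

67/91

P(no white) = 10/15 × 9/14 × 8/13 = 720/2730 = 24/91.
P(at least one) = 1 − 24/91 = 67/91.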